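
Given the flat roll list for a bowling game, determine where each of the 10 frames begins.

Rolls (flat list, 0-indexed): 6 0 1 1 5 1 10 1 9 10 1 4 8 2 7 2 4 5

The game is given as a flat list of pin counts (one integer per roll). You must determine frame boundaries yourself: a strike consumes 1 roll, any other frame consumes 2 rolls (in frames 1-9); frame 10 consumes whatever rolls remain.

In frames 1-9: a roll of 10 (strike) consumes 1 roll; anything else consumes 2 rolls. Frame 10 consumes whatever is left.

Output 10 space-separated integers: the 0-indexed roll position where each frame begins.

Frame 1 starts at roll index 0: rolls=6,0 (sum=6), consumes 2 rolls
Frame 2 starts at roll index 2: rolls=1,1 (sum=2), consumes 2 rolls
Frame 3 starts at roll index 4: rolls=5,1 (sum=6), consumes 2 rolls
Frame 4 starts at roll index 6: roll=10 (strike), consumes 1 roll
Frame 5 starts at roll index 7: rolls=1,9 (sum=10), consumes 2 rolls
Frame 6 starts at roll index 9: roll=10 (strike), consumes 1 roll
Frame 7 starts at roll index 10: rolls=1,4 (sum=5), consumes 2 rolls
Frame 8 starts at roll index 12: rolls=8,2 (sum=10), consumes 2 rolls
Frame 9 starts at roll index 14: rolls=7,2 (sum=9), consumes 2 rolls
Frame 10 starts at roll index 16: 2 remaining rolls

Answer: 0 2 4 6 7 9 10 12 14 16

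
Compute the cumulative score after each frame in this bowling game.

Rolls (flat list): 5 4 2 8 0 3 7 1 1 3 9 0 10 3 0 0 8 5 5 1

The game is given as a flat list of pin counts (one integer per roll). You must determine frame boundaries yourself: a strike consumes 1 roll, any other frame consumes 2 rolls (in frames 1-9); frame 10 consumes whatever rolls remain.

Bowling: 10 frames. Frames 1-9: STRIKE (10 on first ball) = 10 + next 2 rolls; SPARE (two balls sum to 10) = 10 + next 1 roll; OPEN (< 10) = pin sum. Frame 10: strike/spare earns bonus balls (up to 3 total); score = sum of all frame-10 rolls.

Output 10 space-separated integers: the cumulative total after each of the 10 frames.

Frame 1: OPEN (5+4=9). Cumulative: 9
Frame 2: SPARE (2+8=10). 10 + next roll (0) = 10. Cumulative: 19
Frame 3: OPEN (0+3=3). Cumulative: 22
Frame 4: OPEN (7+1=8). Cumulative: 30
Frame 5: OPEN (1+3=4). Cumulative: 34
Frame 6: OPEN (9+0=9). Cumulative: 43
Frame 7: STRIKE. 10 + next two rolls (3+0) = 13. Cumulative: 56
Frame 8: OPEN (3+0=3). Cumulative: 59
Frame 9: OPEN (0+8=8). Cumulative: 67
Frame 10: SPARE. Sum of all frame-10 rolls (5+5+1) = 11. Cumulative: 78

Answer: 9 19 22 30 34 43 56 59 67 78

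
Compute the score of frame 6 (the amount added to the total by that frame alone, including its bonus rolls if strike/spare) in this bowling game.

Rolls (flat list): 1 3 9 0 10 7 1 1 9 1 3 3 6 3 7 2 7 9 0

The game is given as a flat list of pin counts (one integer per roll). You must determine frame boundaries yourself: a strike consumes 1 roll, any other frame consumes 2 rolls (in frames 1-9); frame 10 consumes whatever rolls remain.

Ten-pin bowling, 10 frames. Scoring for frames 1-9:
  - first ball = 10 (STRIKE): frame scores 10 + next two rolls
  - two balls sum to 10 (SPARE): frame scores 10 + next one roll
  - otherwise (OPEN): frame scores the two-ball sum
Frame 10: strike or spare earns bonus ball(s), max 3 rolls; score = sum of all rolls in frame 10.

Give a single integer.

Answer: 4

Derivation:
Frame 1: OPEN (1+3=4). Cumulative: 4
Frame 2: OPEN (9+0=9). Cumulative: 13
Frame 3: STRIKE. 10 + next two rolls (7+1) = 18. Cumulative: 31
Frame 4: OPEN (7+1=8). Cumulative: 39
Frame 5: SPARE (1+9=10). 10 + next roll (1) = 11. Cumulative: 50
Frame 6: OPEN (1+3=4). Cumulative: 54
Frame 7: OPEN (3+6=9). Cumulative: 63
Frame 8: SPARE (3+7=10). 10 + next roll (2) = 12. Cumulative: 75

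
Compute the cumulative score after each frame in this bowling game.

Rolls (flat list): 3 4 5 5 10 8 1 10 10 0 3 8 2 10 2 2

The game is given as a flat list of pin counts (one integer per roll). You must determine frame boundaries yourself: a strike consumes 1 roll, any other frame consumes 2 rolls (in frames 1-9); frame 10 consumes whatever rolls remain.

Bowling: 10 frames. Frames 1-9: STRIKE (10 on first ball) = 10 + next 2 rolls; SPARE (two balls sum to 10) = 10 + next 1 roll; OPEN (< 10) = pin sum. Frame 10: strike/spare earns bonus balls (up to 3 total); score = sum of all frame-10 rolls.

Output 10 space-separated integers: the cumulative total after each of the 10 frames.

Answer: 7 27 46 55 75 88 91 111 125 129

Derivation:
Frame 1: OPEN (3+4=7). Cumulative: 7
Frame 2: SPARE (5+5=10). 10 + next roll (10) = 20. Cumulative: 27
Frame 3: STRIKE. 10 + next two rolls (8+1) = 19. Cumulative: 46
Frame 4: OPEN (8+1=9). Cumulative: 55
Frame 5: STRIKE. 10 + next two rolls (10+0) = 20. Cumulative: 75
Frame 6: STRIKE. 10 + next two rolls (0+3) = 13. Cumulative: 88
Frame 7: OPEN (0+3=3). Cumulative: 91
Frame 8: SPARE (8+2=10). 10 + next roll (10) = 20. Cumulative: 111
Frame 9: STRIKE. 10 + next two rolls (2+2) = 14. Cumulative: 125
Frame 10: OPEN. Sum of all frame-10 rolls (2+2) = 4. Cumulative: 129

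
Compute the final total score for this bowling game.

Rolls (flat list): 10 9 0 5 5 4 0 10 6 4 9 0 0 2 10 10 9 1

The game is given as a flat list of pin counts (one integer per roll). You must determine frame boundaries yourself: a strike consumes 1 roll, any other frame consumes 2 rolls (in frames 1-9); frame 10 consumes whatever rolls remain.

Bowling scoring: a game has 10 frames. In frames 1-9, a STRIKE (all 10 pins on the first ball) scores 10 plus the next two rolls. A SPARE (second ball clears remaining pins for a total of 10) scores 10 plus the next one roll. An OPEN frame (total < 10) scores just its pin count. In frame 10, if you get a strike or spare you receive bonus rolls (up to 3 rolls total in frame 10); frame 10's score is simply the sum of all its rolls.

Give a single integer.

Answer: 145

Derivation:
Frame 1: STRIKE. 10 + next two rolls (9+0) = 19. Cumulative: 19
Frame 2: OPEN (9+0=9). Cumulative: 28
Frame 3: SPARE (5+5=10). 10 + next roll (4) = 14. Cumulative: 42
Frame 4: OPEN (4+0=4). Cumulative: 46
Frame 5: STRIKE. 10 + next two rolls (6+4) = 20. Cumulative: 66
Frame 6: SPARE (6+4=10). 10 + next roll (9) = 19. Cumulative: 85
Frame 7: OPEN (9+0=9). Cumulative: 94
Frame 8: OPEN (0+2=2). Cumulative: 96
Frame 9: STRIKE. 10 + next two rolls (10+9) = 29. Cumulative: 125
Frame 10: STRIKE. Sum of all frame-10 rolls (10+9+1) = 20. Cumulative: 145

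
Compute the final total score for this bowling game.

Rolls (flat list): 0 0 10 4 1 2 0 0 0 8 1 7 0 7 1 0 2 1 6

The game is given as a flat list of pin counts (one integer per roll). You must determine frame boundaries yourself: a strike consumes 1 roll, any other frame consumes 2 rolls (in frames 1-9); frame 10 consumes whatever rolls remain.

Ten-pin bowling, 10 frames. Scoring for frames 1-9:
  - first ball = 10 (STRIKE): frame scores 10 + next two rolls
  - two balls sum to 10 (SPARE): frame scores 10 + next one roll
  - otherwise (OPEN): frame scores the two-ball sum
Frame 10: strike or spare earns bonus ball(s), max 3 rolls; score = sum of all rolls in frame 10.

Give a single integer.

Frame 1: OPEN (0+0=0). Cumulative: 0
Frame 2: STRIKE. 10 + next two rolls (4+1) = 15. Cumulative: 15
Frame 3: OPEN (4+1=5). Cumulative: 20
Frame 4: OPEN (2+0=2). Cumulative: 22
Frame 5: OPEN (0+0=0). Cumulative: 22
Frame 6: OPEN (8+1=9). Cumulative: 31
Frame 7: OPEN (7+0=7). Cumulative: 38
Frame 8: OPEN (7+1=8). Cumulative: 46
Frame 9: OPEN (0+2=2). Cumulative: 48
Frame 10: OPEN. Sum of all frame-10 rolls (1+6) = 7. Cumulative: 55

Answer: 55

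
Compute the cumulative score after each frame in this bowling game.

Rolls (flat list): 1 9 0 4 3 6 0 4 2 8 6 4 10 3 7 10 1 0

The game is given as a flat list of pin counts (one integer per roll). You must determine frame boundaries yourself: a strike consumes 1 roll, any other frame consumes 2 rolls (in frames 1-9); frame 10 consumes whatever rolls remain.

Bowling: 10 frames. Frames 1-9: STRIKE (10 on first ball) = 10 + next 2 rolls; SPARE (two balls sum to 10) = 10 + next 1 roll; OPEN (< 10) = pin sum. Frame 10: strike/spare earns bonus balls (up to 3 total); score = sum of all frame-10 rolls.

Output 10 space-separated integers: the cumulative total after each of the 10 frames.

Frame 1: SPARE (1+9=10). 10 + next roll (0) = 10. Cumulative: 10
Frame 2: OPEN (0+4=4). Cumulative: 14
Frame 3: OPEN (3+6=9). Cumulative: 23
Frame 4: OPEN (0+4=4). Cumulative: 27
Frame 5: SPARE (2+8=10). 10 + next roll (6) = 16. Cumulative: 43
Frame 6: SPARE (6+4=10). 10 + next roll (10) = 20. Cumulative: 63
Frame 7: STRIKE. 10 + next two rolls (3+7) = 20. Cumulative: 83
Frame 8: SPARE (3+7=10). 10 + next roll (10) = 20. Cumulative: 103
Frame 9: STRIKE. 10 + next two rolls (1+0) = 11. Cumulative: 114
Frame 10: OPEN. Sum of all frame-10 rolls (1+0) = 1. Cumulative: 115

Answer: 10 14 23 27 43 63 83 103 114 115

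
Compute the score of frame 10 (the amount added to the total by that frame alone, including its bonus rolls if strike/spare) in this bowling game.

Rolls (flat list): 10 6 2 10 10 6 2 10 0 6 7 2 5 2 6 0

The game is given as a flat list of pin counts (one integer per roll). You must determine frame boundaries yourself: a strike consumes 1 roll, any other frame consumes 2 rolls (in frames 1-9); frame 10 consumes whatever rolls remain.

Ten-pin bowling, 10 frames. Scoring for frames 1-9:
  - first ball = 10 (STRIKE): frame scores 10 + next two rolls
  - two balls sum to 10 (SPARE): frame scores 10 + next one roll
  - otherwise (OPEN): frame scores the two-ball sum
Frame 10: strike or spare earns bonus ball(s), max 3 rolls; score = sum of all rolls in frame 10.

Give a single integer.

Answer: 6

Derivation:
Frame 1: STRIKE. 10 + next two rolls (6+2) = 18. Cumulative: 18
Frame 2: OPEN (6+2=8). Cumulative: 26
Frame 3: STRIKE. 10 + next two rolls (10+6) = 26. Cumulative: 52
Frame 4: STRIKE. 10 + next two rolls (6+2) = 18. Cumulative: 70
Frame 5: OPEN (6+2=8). Cumulative: 78
Frame 6: STRIKE. 10 + next two rolls (0+6) = 16. Cumulative: 94
Frame 7: OPEN (0+6=6). Cumulative: 100
Frame 8: OPEN (7+2=9). Cumulative: 109
Frame 9: OPEN (5+2=7). Cumulative: 116
Frame 10: OPEN. Sum of all frame-10 rolls (6+0) = 6. Cumulative: 122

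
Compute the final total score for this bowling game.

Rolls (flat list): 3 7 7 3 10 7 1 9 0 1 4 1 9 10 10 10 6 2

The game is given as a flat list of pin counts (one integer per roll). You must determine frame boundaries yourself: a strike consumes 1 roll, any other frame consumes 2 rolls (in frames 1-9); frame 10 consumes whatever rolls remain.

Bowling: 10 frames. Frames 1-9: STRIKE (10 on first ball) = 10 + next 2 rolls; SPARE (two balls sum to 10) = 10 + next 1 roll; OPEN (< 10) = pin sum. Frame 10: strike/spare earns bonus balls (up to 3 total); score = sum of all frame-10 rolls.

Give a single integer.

Frame 1: SPARE (3+7=10). 10 + next roll (7) = 17. Cumulative: 17
Frame 2: SPARE (7+3=10). 10 + next roll (10) = 20. Cumulative: 37
Frame 3: STRIKE. 10 + next two rolls (7+1) = 18. Cumulative: 55
Frame 4: OPEN (7+1=8). Cumulative: 63
Frame 5: OPEN (9+0=9). Cumulative: 72
Frame 6: OPEN (1+4=5). Cumulative: 77
Frame 7: SPARE (1+9=10). 10 + next roll (10) = 20. Cumulative: 97
Frame 8: STRIKE. 10 + next two rolls (10+10) = 30. Cumulative: 127
Frame 9: STRIKE. 10 + next two rolls (10+6) = 26. Cumulative: 153
Frame 10: STRIKE. Sum of all frame-10 rolls (10+6+2) = 18. Cumulative: 171

Answer: 171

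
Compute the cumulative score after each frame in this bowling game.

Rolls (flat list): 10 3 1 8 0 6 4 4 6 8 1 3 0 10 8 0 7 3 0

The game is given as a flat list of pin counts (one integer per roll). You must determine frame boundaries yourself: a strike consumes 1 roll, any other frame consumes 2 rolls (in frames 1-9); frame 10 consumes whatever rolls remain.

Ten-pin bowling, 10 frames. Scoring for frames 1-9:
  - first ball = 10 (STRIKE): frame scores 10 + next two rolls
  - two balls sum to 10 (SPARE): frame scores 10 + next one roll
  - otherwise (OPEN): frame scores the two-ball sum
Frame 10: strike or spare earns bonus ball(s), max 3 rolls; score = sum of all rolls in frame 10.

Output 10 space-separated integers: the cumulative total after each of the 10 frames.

Answer: 14 18 26 40 58 67 70 88 96 106

Derivation:
Frame 1: STRIKE. 10 + next two rolls (3+1) = 14. Cumulative: 14
Frame 2: OPEN (3+1=4). Cumulative: 18
Frame 3: OPEN (8+0=8). Cumulative: 26
Frame 4: SPARE (6+4=10). 10 + next roll (4) = 14. Cumulative: 40
Frame 5: SPARE (4+6=10). 10 + next roll (8) = 18. Cumulative: 58
Frame 6: OPEN (8+1=9). Cumulative: 67
Frame 7: OPEN (3+0=3). Cumulative: 70
Frame 8: STRIKE. 10 + next two rolls (8+0) = 18. Cumulative: 88
Frame 9: OPEN (8+0=8). Cumulative: 96
Frame 10: SPARE. Sum of all frame-10 rolls (7+3+0) = 10. Cumulative: 106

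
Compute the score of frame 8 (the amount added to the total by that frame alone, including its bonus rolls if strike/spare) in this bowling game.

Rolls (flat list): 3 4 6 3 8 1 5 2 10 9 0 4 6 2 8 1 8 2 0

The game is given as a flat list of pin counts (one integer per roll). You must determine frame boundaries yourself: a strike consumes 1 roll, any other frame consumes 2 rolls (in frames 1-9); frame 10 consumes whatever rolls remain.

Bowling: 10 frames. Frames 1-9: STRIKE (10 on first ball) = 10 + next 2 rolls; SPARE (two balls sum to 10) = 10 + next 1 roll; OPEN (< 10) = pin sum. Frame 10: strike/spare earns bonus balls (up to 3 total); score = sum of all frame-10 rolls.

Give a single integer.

Answer: 11

Derivation:
Frame 1: OPEN (3+4=7). Cumulative: 7
Frame 2: OPEN (6+3=9). Cumulative: 16
Frame 3: OPEN (8+1=9). Cumulative: 25
Frame 4: OPEN (5+2=7). Cumulative: 32
Frame 5: STRIKE. 10 + next two rolls (9+0) = 19. Cumulative: 51
Frame 6: OPEN (9+0=9). Cumulative: 60
Frame 7: SPARE (4+6=10). 10 + next roll (2) = 12. Cumulative: 72
Frame 8: SPARE (2+8=10). 10 + next roll (1) = 11. Cumulative: 83
Frame 9: OPEN (1+8=9). Cumulative: 92
Frame 10: OPEN. Sum of all frame-10 rolls (2+0) = 2. Cumulative: 94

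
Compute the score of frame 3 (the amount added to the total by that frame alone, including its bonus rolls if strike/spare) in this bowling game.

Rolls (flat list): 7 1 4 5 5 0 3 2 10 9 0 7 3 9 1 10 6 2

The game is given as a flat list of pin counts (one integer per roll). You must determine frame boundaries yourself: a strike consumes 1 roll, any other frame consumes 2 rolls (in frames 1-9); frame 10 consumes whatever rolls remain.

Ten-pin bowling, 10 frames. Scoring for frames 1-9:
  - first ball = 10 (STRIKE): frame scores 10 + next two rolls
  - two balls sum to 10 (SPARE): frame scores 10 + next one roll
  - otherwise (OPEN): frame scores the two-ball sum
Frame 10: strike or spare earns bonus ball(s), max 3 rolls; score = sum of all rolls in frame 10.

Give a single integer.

Frame 1: OPEN (7+1=8). Cumulative: 8
Frame 2: OPEN (4+5=9). Cumulative: 17
Frame 3: OPEN (5+0=5). Cumulative: 22
Frame 4: OPEN (3+2=5). Cumulative: 27
Frame 5: STRIKE. 10 + next two rolls (9+0) = 19. Cumulative: 46

Answer: 5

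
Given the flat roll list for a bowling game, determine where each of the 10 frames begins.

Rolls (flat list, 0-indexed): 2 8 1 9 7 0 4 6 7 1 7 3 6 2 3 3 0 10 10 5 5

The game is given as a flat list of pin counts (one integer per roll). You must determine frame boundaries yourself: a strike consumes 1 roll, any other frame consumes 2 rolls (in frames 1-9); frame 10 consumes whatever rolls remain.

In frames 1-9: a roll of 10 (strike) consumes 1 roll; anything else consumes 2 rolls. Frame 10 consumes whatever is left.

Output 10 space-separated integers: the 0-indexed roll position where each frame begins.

Answer: 0 2 4 6 8 10 12 14 16 18

Derivation:
Frame 1 starts at roll index 0: rolls=2,8 (sum=10), consumes 2 rolls
Frame 2 starts at roll index 2: rolls=1,9 (sum=10), consumes 2 rolls
Frame 3 starts at roll index 4: rolls=7,0 (sum=7), consumes 2 rolls
Frame 4 starts at roll index 6: rolls=4,6 (sum=10), consumes 2 rolls
Frame 5 starts at roll index 8: rolls=7,1 (sum=8), consumes 2 rolls
Frame 6 starts at roll index 10: rolls=7,3 (sum=10), consumes 2 rolls
Frame 7 starts at roll index 12: rolls=6,2 (sum=8), consumes 2 rolls
Frame 8 starts at roll index 14: rolls=3,3 (sum=6), consumes 2 rolls
Frame 9 starts at roll index 16: rolls=0,10 (sum=10), consumes 2 rolls
Frame 10 starts at roll index 18: 3 remaining rolls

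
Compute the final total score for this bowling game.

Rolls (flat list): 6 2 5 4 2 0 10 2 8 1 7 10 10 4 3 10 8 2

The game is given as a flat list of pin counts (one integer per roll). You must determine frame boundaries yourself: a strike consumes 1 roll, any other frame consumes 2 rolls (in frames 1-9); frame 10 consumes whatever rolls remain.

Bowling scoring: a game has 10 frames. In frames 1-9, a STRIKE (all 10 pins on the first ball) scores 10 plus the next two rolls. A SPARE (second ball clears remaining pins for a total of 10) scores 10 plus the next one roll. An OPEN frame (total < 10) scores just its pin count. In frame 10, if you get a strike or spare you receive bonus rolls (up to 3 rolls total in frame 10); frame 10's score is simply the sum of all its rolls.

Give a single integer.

Frame 1: OPEN (6+2=8). Cumulative: 8
Frame 2: OPEN (5+4=9). Cumulative: 17
Frame 3: OPEN (2+0=2). Cumulative: 19
Frame 4: STRIKE. 10 + next two rolls (2+8) = 20. Cumulative: 39
Frame 5: SPARE (2+8=10). 10 + next roll (1) = 11. Cumulative: 50
Frame 6: OPEN (1+7=8). Cumulative: 58
Frame 7: STRIKE. 10 + next two rolls (10+4) = 24. Cumulative: 82
Frame 8: STRIKE. 10 + next two rolls (4+3) = 17. Cumulative: 99
Frame 9: OPEN (4+3=7). Cumulative: 106
Frame 10: STRIKE. Sum of all frame-10 rolls (10+8+2) = 20. Cumulative: 126

Answer: 126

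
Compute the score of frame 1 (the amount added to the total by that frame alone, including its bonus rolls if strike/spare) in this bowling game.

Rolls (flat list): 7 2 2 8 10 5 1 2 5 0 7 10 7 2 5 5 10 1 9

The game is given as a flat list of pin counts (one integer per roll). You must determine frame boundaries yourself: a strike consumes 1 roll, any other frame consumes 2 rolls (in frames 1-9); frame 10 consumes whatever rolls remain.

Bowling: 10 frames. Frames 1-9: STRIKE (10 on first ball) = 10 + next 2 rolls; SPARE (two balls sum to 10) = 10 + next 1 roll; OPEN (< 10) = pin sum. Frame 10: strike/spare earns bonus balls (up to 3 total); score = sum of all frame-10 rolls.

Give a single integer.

Answer: 9

Derivation:
Frame 1: OPEN (7+2=9). Cumulative: 9
Frame 2: SPARE (2+8=10). 10 + next roll (10) = 20. Cumulative: 29
Frame 3: STRIKE. 10 + next two rolls (5+1) = 16. Cumulative: 45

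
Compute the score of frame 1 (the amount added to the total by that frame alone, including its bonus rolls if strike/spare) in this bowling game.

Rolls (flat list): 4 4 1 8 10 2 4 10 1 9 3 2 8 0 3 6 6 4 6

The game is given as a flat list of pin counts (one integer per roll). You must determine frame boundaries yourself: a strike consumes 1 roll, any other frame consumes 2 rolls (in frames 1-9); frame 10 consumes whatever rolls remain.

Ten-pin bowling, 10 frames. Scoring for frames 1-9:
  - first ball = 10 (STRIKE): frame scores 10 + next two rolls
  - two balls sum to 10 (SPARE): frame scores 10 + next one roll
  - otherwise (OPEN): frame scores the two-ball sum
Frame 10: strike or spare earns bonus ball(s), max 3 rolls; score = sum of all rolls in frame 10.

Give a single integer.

Frame 1: OPEN (4+4=8). Cumulative: 8
Frame 2: OPEN (1+8=9). Cumulative: 17
Frame 3: STRIKE. 10 + next two rolls (2+4) = 16. Cumulative: 33

Answer: 8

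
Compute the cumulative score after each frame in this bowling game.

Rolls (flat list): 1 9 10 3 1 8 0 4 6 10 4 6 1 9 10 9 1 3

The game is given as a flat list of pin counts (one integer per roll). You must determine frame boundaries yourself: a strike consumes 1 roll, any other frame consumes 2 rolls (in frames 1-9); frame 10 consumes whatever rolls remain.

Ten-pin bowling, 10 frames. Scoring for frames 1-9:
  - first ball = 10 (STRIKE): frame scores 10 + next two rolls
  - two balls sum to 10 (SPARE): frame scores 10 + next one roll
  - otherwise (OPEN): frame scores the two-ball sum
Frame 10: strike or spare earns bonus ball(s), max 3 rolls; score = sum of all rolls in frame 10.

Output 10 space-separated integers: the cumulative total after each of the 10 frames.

Frame 1: SPARE (1+9=10). 10 + next roll (10) = 20. Cumulative: 20
Frame 2: STRIKE. 10 + next two rolls (3+1) = 14. Cumulative: 34
Frame 3: OPEN (3+1=4). Cumulative: 38
Frame 4: OPEN (8+0=8). Cumulative: 46
Frame 5: SPARE (4+6=10). 10 + next roll (10) = 20. Cumulative: 66
Frame 6: STRIKE. 10 + next two rolls (4+6) = 20. Cumulative: 86
Frame 7: SPARE (4+6=10). 10 + next roll (1) = 11. Cumulative: 97
Frame 8: SPARE (1+9=10). 10 + next roll (10) = 20. Cumulative: 117
Frame 9: STRIKE. 10 + next two rolls (9+1) = 20. Cumulative: 137
Frame 10: SPARE. Sum of all frame-10 rolls (9+1+3) = 13. Cumulative: 150

Answer: 20 34 38 46 66 86 97 117 137 150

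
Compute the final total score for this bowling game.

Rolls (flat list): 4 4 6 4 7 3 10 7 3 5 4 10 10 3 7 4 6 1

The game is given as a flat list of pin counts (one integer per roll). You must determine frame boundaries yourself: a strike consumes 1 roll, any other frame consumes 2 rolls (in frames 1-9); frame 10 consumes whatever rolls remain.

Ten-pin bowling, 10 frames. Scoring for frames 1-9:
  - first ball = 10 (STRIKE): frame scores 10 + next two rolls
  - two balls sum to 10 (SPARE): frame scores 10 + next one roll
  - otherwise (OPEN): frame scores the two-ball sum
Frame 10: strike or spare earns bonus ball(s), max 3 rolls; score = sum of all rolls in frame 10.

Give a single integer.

Answer: 157

Derivation:
Frame 1: OPEN (4+4=8). Cumulative: 8
Frame 2: SPARE (6+4=10). 10 + next roll (7) = 17. Cumulative: 25
Frame 3: SPARE (7+3=10). 10 + next roll (10) = 20. Cumulative: 45
Frame 4: STRIKE. 10 + next two rolls (7+3) = 20. Cumulative: 65
Frame 5: SPARE (7+3=10). 10 + next roll (5) = 15. Cumulative: 80
Frame 6: OPEN (5+4=9). Cumulative: 89
Frame 7: STRIKE. 10 + next two rolls (10+3) = 23. Cumulative: 112
Frame 8: STRIKE. 10 + next two rolls (3+7) = 20. Cumulative: 132
Frame 9: SPARE (3+7=10). 10 + next roll (4) = 14. Cumulative: 146
Frame 10: SPARE. Sum of all frame-10 rolls (4+6+1) = 11. Cumulative: 157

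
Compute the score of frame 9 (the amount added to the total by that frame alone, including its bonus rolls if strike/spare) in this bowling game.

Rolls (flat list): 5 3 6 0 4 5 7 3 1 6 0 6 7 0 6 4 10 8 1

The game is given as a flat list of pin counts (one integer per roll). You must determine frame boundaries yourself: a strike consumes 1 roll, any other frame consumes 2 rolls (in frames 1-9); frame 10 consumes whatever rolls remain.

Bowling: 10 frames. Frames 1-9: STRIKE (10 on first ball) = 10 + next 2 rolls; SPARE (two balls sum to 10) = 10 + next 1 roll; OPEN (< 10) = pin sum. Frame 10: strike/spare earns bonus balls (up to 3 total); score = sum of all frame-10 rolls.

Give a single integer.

Answer: 19

Derivation:
Frame 1: OPEN (5+3=8). Cumulative: 8
Frame 2: OPEN (6+0=6). Cumulative: 14
Frame 3: OPEN (4+5=9). Cumulative: 23
Frame 4: SPARE (7+3=10). 10 + next roll (1) = 11. Cumulative: 34
Frame 5: OPEN (1+6=7). Cumulative: 41
Frame 6: OPEN (0+6=6). Cumulative: 47
Frame 7: OPEN (7+0=7). Cumulative: 54
Frame 8: SPARE (6+4=10). 10 + next roll (10) = 20. Cumulative: 74
Frame 9: STRIKE. 10 + next two rolls (8+1) = 19. Cumulative: 93
Frame 10: OPEN. Sum of all frame-10 rolls (8+1) = 9. Cumulative: 102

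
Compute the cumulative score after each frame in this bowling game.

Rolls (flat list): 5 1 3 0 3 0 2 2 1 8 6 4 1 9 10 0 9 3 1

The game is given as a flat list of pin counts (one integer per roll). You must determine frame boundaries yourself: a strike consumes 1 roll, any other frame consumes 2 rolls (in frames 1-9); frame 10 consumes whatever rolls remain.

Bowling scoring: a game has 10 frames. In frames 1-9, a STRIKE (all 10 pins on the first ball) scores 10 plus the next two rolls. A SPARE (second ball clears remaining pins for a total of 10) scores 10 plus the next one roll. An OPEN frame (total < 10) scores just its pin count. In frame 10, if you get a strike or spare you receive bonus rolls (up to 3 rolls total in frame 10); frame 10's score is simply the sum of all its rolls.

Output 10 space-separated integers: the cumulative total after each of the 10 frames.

Answer: 6 9 12 16 25 36 56 75 84 88

Derivation:
Frame 1: OPEN (5+1=6). Cumulative: 6
Frame 2: OPEN (3+0=3). Cumulative: 9
Frame 3: OPEN (3+0=3). Cumulative: 12
Frame 4: OPEN (2+2=4). Cumulative: 16
Frame 5: OPEN (1+8=9). Cumulative: 25
Frame 6: SPARE (6+4=10). 10 + next roll (1) = 11. Cumulative: 36
Frame 7: SPARE (1+9=10). 10 + next roll (10) = 20. Cumulative: 56
Frame 8: STRIKE. 10 + next two rolls (0+9) = 19. Cumulative: 75
Frame 9: OPEN (0+9=9). Cumulative: 84
Frame 10: OPEN. Sum of all frame-10 rolls (3+1) = 4. Cumulative: 88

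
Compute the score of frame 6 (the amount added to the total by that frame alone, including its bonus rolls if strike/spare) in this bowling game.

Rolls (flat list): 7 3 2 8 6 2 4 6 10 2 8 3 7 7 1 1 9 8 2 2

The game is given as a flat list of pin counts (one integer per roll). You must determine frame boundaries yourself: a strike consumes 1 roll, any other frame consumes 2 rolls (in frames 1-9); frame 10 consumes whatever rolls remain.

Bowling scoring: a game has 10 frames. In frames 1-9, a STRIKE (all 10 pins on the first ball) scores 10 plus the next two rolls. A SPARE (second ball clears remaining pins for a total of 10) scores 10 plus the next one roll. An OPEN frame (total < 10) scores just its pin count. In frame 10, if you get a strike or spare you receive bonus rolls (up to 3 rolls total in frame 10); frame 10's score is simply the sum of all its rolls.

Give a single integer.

Answer: 13

Derivation:
Frame 1: SPARE (7+3=10). 10 + next roll (2) = 12. Cumulative: 12
Frame 2: SPARE (2+8=10). 10 + next roll (6) = 16. Cumulative: 28
Frame 3: OPEN (6+2=8). Cumulative: 36
Frame 4: SPARE (4+6=10). 10 + next roll (10) = 20. Cumulative: 56
Frame 5: STRIKE. 10 + next two rolls (2+8) = 20. Cumulative: 76
Frame 6: SPARE (2+8=10). 10 + next roll (3) = 13. Cumulative: 89
Frame 7: SPARE (3+7=10). 10 + next roll (7) = 17. Cumulative: 106
Frame 8: OPEN (7+1=8). Cumulative: 114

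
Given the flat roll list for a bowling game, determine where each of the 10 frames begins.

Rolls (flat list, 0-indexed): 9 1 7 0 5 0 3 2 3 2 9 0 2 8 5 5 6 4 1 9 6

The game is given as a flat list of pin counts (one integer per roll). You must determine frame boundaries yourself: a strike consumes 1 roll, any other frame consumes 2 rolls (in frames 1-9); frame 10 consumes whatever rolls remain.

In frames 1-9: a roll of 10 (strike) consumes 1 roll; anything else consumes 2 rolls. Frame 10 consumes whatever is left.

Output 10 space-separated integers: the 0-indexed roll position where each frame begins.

Frame 1 starts at roll index 0: rolls=9,1 (sum=10), consumes 2 rolls
Frame 2 starts at roll index 2: rolls=7,0 (sum=7), consumes 2 rolls
Frame 3 starts at roll index 4: rolls=5,0 (sum=5), consumes 2 rolls
Frame 4 starts at roll index 6: rolls=3,2 (sum=5), consumes 2 rolls
Frame 5 starts at roll index 8: rolls=3,2 (sum=5), consumes 2 rolls
Frame 6 starts at roll index 10: rolls=9,0 (sum=9), consumes 2 rolls
Frame 7 starts at roll index 12: rolls=2,8 (sum=10), consumes 2 rolls
Frame 8 starts at roll index 14: rolls=5,5 (sum=10), consumes 2 rolls
Frame 9 starts at roll index 16: rolls=6,4 (sum=10), consumes 2 rolls
Frame 10 starts at roll index 18: 3 remaining rolls

Answer: 0 2 4 6 8 10 12 14 16 18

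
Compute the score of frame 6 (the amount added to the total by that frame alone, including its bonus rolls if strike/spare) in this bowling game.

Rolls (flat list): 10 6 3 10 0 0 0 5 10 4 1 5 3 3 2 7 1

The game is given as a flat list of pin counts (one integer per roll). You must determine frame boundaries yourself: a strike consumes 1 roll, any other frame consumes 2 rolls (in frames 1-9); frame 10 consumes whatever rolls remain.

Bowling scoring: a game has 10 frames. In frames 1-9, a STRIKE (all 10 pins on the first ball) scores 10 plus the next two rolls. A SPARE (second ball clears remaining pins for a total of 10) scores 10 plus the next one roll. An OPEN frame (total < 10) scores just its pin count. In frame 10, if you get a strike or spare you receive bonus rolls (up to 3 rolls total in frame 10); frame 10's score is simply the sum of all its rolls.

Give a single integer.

Frame 1: STRIKE. 10 + next two rolls (6+3) = 19. Cumulative: 19
Frame 2: OPEN (6+3=9). Cumulative: 28
Frame 3: STRIKE. 10 + next two rolls (0+0) = 10. Cumulative: 38
Frame 4: OPEN (0+0=0). Cumulative: 38
Frame 5: OPEN (0+5=5). Cumulative: 43
Frame 6: STRIKE. 10 + next two rolls (4+1) = 15. Cumulative: 58
Frame 7: OPEN (4+1=5). Cumulative: 63
Frame 8: OPEN (5+3=8). Cumulative: 71

Answer: 15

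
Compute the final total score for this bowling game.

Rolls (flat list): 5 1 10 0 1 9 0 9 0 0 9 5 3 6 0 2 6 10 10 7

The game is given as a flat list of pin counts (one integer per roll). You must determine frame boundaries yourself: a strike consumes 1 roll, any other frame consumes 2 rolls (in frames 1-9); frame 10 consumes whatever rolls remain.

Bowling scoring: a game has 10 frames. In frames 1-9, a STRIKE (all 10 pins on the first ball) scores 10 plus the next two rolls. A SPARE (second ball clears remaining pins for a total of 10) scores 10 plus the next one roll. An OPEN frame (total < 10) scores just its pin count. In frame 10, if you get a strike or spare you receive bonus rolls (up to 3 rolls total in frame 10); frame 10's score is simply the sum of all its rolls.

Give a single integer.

Frame 1: OPEN (5+1=6). Cumulative: 6
Frame 2: STRIKE. 10 + next two rolls (0+1) = 11. Cumulative: 17
Frame 3: OPEN (0+1=1). Cumulative: 18
Frame 4: OPEN (9+0=9). Cumulative: 27
Frame 5: OPEN (9+0=9). Cumulative: 36
Frame 6: OPEN (0+9=9). Cumulative: 45
Frame 7: OPEN (5+3=8). Cumulative: 53
Frame 8: OPEN (6+0=6). Cumulative: 59
Frame 9: OPEN (2+6=8). Cumulative: 67
Frame 10: STRIKE. Sum of all frame-10 rolls (10+10+7) = 27. Cumulative: 94

Answer: 94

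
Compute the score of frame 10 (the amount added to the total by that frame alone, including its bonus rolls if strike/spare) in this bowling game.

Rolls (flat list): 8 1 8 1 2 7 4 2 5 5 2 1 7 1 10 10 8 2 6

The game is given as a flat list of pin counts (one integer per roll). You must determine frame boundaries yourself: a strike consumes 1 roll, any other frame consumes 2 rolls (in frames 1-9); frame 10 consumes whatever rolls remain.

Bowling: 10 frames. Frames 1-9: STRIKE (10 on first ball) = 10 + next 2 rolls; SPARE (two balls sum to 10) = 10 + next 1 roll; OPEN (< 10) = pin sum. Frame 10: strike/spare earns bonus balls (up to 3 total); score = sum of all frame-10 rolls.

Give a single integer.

Answer: 16

Derivation:
Frame 1: OPEN (8+1=9). Cumulative: 9
Frame 2: OPEN (8+1=9). Cumulative: 18
Frame 3: OPEN (2+7=9). Cumulative: 27
Frame 4: OPEN (4+2=6). Cumulative: 33
Frame 5: SPARE (5+5=10). 10 + next roll (2) = 12. Cumulative: 45
Frame 6: OPEN (2+1=3). Cumulative: 48
Frame 7: OPEN (7+1=8). Cumulative: 56
Frame 8: STRIKE. 10 + next two rolls (10+8) = 28. Cumulative: 84
Frame 9: STRIKE. 10 + next two rolls (8+2) = 20. Cumulative: 104
Frame 10: SPARE. Sum of all frame-10 rolls (8+2+6) = 16. Cumulative: 120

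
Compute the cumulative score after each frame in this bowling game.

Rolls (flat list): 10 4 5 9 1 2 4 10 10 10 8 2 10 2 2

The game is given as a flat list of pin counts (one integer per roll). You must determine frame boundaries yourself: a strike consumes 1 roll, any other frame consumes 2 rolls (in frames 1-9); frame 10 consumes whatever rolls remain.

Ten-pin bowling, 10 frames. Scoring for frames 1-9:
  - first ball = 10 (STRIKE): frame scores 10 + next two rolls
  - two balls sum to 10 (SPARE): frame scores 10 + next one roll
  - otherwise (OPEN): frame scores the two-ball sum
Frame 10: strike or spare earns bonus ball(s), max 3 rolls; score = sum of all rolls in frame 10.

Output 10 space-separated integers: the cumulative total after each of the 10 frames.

Answer: 19 28 40 46 76 104 124 144 158 162

Derivation:
Frame 1: STRIKE. 10 + next two rolls (4+5) = 19. Cumulative: 19
Frame 2: OPEN (4+5=9). Cumulative: 28
Frame 3: SPARE (9+1=10). 10 + next roll (2) = 12. Cumulative: 40
Frame 4: OPEN (2+4=6). Cumulative: 46
Frame 5: STRIKE. 10 + next two rolls (10+10) = 30. Cumulative: 76
Frame 6: STRIKE. 10 + next two rolls (10+8) = 28. Cumulative: 104
Frame 7: STRIKE. 10 + next two rolls (8+2) = 20. Cumulative: 124
Frame 8: SPARE (8+2=10). 10 + next roll (10) = 20. Cumulative: 144
Frame 9: STRIKE. 10 + next two rolls (2+2) = 14. Cumulative: 158
Frame 10: OPEN. Sum of all frame-10 rolls (2+2) = 4. Cumulative: 162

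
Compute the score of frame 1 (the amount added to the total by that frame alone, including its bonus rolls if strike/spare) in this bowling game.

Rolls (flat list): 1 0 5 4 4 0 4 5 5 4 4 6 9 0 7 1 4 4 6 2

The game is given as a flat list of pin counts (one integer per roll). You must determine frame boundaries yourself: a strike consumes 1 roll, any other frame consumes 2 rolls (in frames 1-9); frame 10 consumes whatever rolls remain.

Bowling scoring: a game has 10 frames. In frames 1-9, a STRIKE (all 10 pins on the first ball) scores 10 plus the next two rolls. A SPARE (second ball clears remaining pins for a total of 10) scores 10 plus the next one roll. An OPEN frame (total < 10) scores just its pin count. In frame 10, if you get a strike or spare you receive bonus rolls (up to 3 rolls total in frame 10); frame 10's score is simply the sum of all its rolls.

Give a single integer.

Frame 1: OPEN (1+0=1). Cumulative: 1
Frame 2: OPEN (5+4=9). Cumulative: 10
Frame 3: OPEN (4+0=4). Cumulative: 14

Answer: 1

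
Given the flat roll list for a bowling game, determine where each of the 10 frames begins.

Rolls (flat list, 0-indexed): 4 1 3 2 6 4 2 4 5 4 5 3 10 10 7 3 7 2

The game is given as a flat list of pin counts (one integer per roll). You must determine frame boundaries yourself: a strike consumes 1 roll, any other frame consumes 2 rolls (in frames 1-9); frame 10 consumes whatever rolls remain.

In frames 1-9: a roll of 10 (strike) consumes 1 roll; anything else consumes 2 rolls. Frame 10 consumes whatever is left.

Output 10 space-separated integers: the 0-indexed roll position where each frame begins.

Frame 1 starts at roll index 0: rolls=4,1 (sum=5), consumes 2 rolls
Frame 2 starts at roll index 2: rolls=3,2 (sum=5), consumes 2 rolls
Frame 3 starts at roll index 4: rolls=6,4 (sum=10), consumes 2 rolls
Frame 4 starts at roll index 6: rolls=2,4 (sum=6), consumes 2 rolls
Frame 5 starts at roll index 8: rolls=5,4 (sum=9), consumes 2 rolls
Frame 6 starts at roll index 10: rolls=5,3 (sum=8), consumes 2 rolls
Frame 7 starts at roll index 12: roll=10 (strike), consumes 1 roll
Frame 8 starts at roll index 13: roll=10 (strike), consumes 1 roll
Frame 9 starts at roll index 14: rolls=7,3 (sum=10), consumes 2 rolls
Frame 10 starts at roll index 16: 2 remaining rolls

Answer: 0 2 4 6 8 10 12 13 14 16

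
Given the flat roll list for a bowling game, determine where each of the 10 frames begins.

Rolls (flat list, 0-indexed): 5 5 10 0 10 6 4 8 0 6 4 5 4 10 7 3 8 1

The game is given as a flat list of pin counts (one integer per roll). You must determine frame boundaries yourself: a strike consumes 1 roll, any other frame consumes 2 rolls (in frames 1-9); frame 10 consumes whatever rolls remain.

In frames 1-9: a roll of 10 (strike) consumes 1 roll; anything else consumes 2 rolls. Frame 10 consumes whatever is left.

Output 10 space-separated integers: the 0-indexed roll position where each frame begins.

Frame 1 starts at roll index 0: rolls=5,5 (sum=10), consumes 2 rolls
Frame 2 starts at roll index 2: roll=10 (strike), consumes 1 roll
Frame 3 starts at roll index 3: rolls=0,10 (sum=10), consumes 2 rolls
Frame 4 starts at roll index 5: rolls=6,4 (sum=10), consumes 2 rolls
Frame 5 starts at roll index 7: rolls=8,0 (sum=8), consumes 2 rolls
Frame 6 starts at roll index 9: rolls=6,4 (sum=10), consumes 2 rolls
Frame 7 starts at roll index 11: rolls=5,4 (sum=9), consumes 2 rolls
Frame 8 starts at roll index 13: roll=10 (strike), consumes 1 roll
Frame 9 starts at roll index 14: rolls=7,3 (sum=10), consumes 2 rolls
Frame 10 starts at roll index 16: 2 remaining rolls

Answer: 0 2 3 5 7 9 11 13 14 16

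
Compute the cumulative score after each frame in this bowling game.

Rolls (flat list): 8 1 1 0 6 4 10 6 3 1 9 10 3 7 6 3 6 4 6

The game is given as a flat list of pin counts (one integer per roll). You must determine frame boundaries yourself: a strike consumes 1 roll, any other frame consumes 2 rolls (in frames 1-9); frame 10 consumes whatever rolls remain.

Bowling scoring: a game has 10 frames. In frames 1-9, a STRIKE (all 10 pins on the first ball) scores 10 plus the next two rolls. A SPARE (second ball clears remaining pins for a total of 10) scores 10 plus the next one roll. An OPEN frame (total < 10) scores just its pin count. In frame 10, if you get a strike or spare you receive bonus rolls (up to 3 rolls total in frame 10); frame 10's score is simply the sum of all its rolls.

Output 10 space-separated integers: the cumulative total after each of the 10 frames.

Answer: 9 10 30 49 58 78 98 114 123 139

Derivation:
Frame 1: OPEN (8+1=9). Cumulative: 9
Frame 2: OPEN (1+0=1). Cumulative: 10
Frame 3: SPARE (6+4=10). 10 + next roll (10) = 20. Cumulative: 30
Frame 4: STRIKE. 10 + next two rolls (6+3) = 19. Cumulative: 49
Frame 5: OPEN (6+3=9). Cumulative: 58
Frame 6: SPARE (1+9=10). 10 + next roll (10) = 20. Cumulative: 78
Frame 7: STRIKE. 10 + next two rolls (3+7) = 20. Cumulative: 98
Frame 8: SPARE (3+7=10). 10 + next roll (6) = 16. Cumulative: 114
Frame 9: OPEN (6+3=9). Cumulative: 123
Frame 10: SPARE. Sum of all frame-10 rolls (6+4+6) = 16. Cumulative: 139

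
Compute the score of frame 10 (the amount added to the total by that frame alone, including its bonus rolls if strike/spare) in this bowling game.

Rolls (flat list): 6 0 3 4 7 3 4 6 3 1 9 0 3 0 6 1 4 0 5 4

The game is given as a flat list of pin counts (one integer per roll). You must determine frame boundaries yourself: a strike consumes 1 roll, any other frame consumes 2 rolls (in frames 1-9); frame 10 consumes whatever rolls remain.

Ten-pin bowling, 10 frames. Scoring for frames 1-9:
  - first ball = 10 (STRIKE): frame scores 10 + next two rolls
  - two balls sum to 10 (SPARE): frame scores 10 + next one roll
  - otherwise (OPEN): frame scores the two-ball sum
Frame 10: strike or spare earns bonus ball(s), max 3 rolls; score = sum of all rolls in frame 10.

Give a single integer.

Answer: 9

Derivation:
Frame 1: OPEN (6+0=6). Cumulative: 6
Frame 2: OPEN (3+4=7). Cumulative: 13
Frame 3: SPARE (7+3=10). 10 + next roll (4) = 14. Cumulative: 27
Frame 4: SPARE (4+6=10). 10 + next roll (3) = 13. Cumulative: 40
Frame 5: OPEN (3+1=4). Cumulative: 44
Frame 6: OPEN (9+0=9). Cumulative: 53
Frame 7: OPEN (3+0=3). Cumulative: 56
Frame 8: OPEN (6+1=7). Cumulative: 63
Frame 9: OPEN (4+0=4). Cumulative: 67
Frame 10: OPEN. Sum of all frame-10 rolls (5+4) = 9. Cumulative: 76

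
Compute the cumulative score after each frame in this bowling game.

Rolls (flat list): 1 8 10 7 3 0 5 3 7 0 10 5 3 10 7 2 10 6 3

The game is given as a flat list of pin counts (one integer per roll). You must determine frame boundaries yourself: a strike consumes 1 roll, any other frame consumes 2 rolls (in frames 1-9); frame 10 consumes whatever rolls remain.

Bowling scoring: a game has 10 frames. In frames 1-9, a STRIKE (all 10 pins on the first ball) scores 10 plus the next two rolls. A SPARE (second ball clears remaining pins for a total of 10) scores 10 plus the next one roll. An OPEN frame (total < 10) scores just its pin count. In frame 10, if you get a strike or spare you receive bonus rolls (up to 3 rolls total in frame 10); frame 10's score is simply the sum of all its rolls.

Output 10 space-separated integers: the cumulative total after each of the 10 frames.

Frame 1: OPEN (1+8=9). Cumulative: 9
Frame 2: STRIKE. 10 + next two rolls (7+3) = 20. Cumulative: 29
Frame 3: SPARE (7+3=10). 10 + next roll (0) = 10. Cumulative: 39
Frame 4: OPEN (0+5=5). Cumulative: 44
Frame 5: SPARE (3+7=10). 10 + next roll (0) = 10. Cumulative: 54
Frame 6: SPARE (0+10=10). 10 + next roll (5) = 15. Cumulative: 69
Frame 7: OPEN (5+3=8). Cumulative: 77
Frame 8: STRIKE. 10 + next two rolls (7+2) = 19. Cumulative: 96
Frame 9: OPEN (7+2=9). Cumulative: 105
Frame 10: STRIKE. Sum of all frame-10 rolls (10+6+3) = 19. Cumulative: 124

Answer: 9 29 39 44 54 69 77 96 105 124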